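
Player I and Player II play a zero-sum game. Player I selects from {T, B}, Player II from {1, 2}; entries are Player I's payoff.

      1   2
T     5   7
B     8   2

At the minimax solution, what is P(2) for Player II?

Row minima: T → 5, B → 2; maximin = 5.
Column maxima: 1 → 8, 2 → 7; minimax = 7.
5 ≠ 7, so there is no saddle point; optimal play is mixed.
Let Player I play T with probability p. Expected payoff against 1: 5p + 8(1−p) = −3p + 8; against 2: 7p + 2(1−p) = 5p + 2.
Setting these equal: −3p + 8 = 5p + 2 ⇒ −8p = -6 ⇒ p = 3/4, and the value is (-3)·(3/4) + 8 = 23/4.
For Player II: with q = P(1), equating T's and B's payoffs gives −2q + 7 = 6q + 2 ⇒ q = 5/8.

3/8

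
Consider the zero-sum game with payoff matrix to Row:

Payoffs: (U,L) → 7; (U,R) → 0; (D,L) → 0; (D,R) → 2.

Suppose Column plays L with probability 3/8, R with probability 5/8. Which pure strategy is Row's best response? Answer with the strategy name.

U

Expected payoff of U: (3/8)·7 + (5/8)·0 = 21/8.
Expected payoff of D: (3/8)·0 + (5/8)·2 = 5/4.
The largest is 21/8, so Row's best response is U.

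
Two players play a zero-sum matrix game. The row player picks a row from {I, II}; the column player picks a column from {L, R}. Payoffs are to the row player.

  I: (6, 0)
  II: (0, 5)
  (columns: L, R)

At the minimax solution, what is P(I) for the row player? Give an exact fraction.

Row minima: I → 0, II → 0; maximin = 0.
Column maxima: L → 6, R → 5; minimax = 5.
0 ≠ 5, so there is no saddle point; optimal play is mixed.
Let the row player play I with probability p. Expected payoff against L: 6p + 0(1−p) = 6p; against R: 0p + 5(1−p) = −5p + 5.
Setting these equal: 6p = −5p + 5 ⇒ 11p = 5 ⇒ p = 5/11, and the value is (6)·(5/11) = 30/11.
For the column player: with q = P(L), equating I's and II's payoffs gives 6q = −5q + 5 ⇒ q = 5/11.

5/11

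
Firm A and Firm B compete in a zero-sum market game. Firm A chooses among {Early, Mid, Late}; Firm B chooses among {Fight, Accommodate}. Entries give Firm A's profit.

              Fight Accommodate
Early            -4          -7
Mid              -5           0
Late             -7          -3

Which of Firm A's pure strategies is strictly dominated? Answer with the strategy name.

Mid gives a strictly higher payoff than Late against every column: -5 > -7, 0 > -3.
So Late is strictly dominated and Firm A never plays it.

Late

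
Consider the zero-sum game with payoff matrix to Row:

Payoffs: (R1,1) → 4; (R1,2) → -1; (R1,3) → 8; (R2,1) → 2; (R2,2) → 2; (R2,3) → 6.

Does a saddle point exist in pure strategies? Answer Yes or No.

Yes

Row minima: R1 → -1, R2 → 2; maximin = 2.
Column maxima: 1 → 4, 2 → 2, 3 → 8; minimax = 2.
maximin = minimax = 2, so a saddle point exists.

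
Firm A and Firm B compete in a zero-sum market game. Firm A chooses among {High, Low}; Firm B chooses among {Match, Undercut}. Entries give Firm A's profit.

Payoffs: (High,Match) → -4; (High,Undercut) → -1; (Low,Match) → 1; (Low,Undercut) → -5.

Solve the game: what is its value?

-7/3

Row minima: High → -4, Low → -5; maximin = -4.
Column maxima: Match → 1, Undercut → -1; minimax = -1.
-4 ≠ -1, so there is no saddle point; optimal play is mixed.
Let Firm A play High with probability p. Expected payoff against Match: (-4)p + 1(1−p) = −5p + 1; against Undercut: (-1)p + (-5)(1−p) = 4p − 5.
Setting these equal: −5p + 1 = 4p − 5 ⇒ −9p = -6 ⇒ p = 2/3, and the value is (-5)·(2/3) + 1 = -7/3.
For Firm B: with q = P(Match), equating High's and Low's payoffs gives −3q − 1 = 6q − 5 ⇒ q = 4/9.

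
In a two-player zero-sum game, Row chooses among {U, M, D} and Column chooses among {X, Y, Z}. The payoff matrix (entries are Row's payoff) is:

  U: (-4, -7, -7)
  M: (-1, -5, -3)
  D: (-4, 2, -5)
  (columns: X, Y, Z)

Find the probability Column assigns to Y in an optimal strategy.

Row minima: U → -7, M → -5, D → -5; maximin = -5.
Column maxima: X → -1, Y → 2, Z → -3; minimax = -3.
-5 ≠ -3, so there is no saddle point; optimal play is mixed.
U is strictly dominated by M, so Row never plays it.
X is strictly dominated by Z (it gives Row strictly more in every row), so Column never plays it.
On the remaining 2×2 (M, D vs Y, Z):
Let Row play M with probability p. Expected payoff against Y: (-5)p + 2(1−p) = −7p + 2; against Z: (-3)p + (-5)(1−p) = 2p − 5.
Setting these equal: −7p + 2 = 2p − 5 ⇒ −9p = -7 ⇒ p = 7/9, and the value is (-7)·(7/9) + 2 = -31/9.
For Column: with q = P(Y), equating M's and D's payoffs gives −2q − 3 = 7q − 5 ⇒ q = 2/9.

2/9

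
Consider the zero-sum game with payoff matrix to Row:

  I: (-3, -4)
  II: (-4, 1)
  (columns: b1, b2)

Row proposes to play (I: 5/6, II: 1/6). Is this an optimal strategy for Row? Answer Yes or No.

Against b1 this mix gives (5/6)·(-3) + (1/6)·(-4) = -19/6.
Against b2 this mix gives (5/6)·(-4) + (1/6)·1 = -19/6.
All of Column's active replies (b1, b2) yield -19/6, and no column does worse for Row. The mix makes Column indifferent and guarantees -19/6, so it is optimal.

Yes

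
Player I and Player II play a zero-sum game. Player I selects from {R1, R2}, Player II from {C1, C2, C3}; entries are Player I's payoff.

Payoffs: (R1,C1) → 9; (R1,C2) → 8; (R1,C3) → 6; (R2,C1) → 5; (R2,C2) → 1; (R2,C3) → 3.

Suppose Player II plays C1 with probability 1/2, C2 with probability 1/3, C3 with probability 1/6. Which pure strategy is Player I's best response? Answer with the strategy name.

R1

Expected payoff of R1: (1/2)·9 + (1/3)·8 + (1/6)·6 = 49/6.
Expected payoff of R2: (1/2)·5 + (1/3)·1 + (1/6)·3 = 10/3.
The largest is 49/6, so Player I's best response is R1.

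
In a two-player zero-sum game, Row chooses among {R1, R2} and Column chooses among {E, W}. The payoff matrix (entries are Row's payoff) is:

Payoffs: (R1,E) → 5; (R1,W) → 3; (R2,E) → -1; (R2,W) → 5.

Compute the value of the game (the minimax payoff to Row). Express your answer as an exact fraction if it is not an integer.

7/2

Row minima: R1 → 3, R2 → -1; maximin = 3.
Column maxima: E → 5, W → 5; minimax = 5.
3 ≠ 5, so there is no saddle point; optimal play is mixed.
Let Row play R1 with probability p. Expected payoff against E: 5p + (-1)(1−p) = 6p − 1; against W: 3p + 5(1−p) = −2p + 5.
Setting these equal: 6p − 1 = −2p + 5 ⇒ 8p = 6 ⇒ p = 3/4, and the value is (6)·(3/4) − 1 = 7/2.
For Column: with q = P(E), equating R1's and R2's payoffs gives 2q + 3 = −6q + 5 ⇒ q = 1/4.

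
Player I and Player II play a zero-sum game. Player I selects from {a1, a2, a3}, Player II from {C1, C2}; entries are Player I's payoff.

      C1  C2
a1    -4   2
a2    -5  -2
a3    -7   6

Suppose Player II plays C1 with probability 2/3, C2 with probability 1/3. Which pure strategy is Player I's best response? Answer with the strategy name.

Expected payoff of a1: (2/3)·(-4) + (1/3)·2 = -2.
Expected payoff of a2: (2/3)·(-5) + (1/3)·(-2) = -4.
Expected payoff of a3: (2/3)·(-7) + (1/3)·6 = -8/3.
The largest is -2, so Player I's best response is a1.

a1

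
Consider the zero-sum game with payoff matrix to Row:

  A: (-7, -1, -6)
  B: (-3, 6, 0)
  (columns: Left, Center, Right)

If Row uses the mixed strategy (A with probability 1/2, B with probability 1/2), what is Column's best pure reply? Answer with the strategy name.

Left

If Column plays Left, Row's expected payoff is (1/2)·(-7) + (1/2)·(-3) = -5.
If Column plays Center, Row's expected payoff is (1/2)·(-1) + (1/2)·6 = 5/2.
If Column plays Right, Row's expected payoff is (1/2)·(-6) + (1/2)·0 = -3.
Column minimizes Row's payoff; the smallest is -5, so the best response is Left.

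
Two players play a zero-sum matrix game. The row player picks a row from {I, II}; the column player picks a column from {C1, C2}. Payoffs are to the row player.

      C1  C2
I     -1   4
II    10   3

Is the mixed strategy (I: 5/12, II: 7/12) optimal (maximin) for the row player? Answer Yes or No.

No

Against C1 this mix gives (5/12)·(-1) + (7/12)·10 = 65/12.
Against C2 this mix gives (5/12)·4 + (7/12)·3 = 41/12.
The column player will play C2, holding the row player to 41/12. Shifting weight toward the row that does better against C2 would raise this floor (the equalizing mix achieves 43/12 against both C2 and C1), so the proposed strategy is not optimal.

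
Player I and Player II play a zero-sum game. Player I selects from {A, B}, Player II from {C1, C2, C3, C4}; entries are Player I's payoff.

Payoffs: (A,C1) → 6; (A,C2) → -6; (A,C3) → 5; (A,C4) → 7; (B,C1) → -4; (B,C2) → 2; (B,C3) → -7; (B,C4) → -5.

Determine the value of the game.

Row minima: A → -6, B → -7; maximin = -6.
Column maxima: C1 → 6, C2 → 2, C3 → 5, C4 → 7; minimax = 2.
-6 ≠ 2, so there is no saddle point; optimal play is mixed.
C1 is strictly dominated by C3 (it gives Player I strictly more in every row), so Player II never plays it.
C4 is strictly dominated by C3 (it gives Player I strictly more in every row), so Player II never plays it.
On the remaining 2×2 (A, B vs C2, C3):
Let Player I play A with probability p. Expected payoff against C2: (-6)p + 2(1−p) = −8p + 2; against C3: 5p + (-7)(1−p) = 12p − 7.
Setting these equal: −8p + 2 = 12p − 7 ⇒ −20p = -9 ⇒ p = 9/20, and the value is (-8)·(9/20) + 2 = -8/5.
For Player II: with q = P(C2), equating A's and B's payoffs gives −11q + 5 = 9q − 7 ⇒ q = 3/5.

-8/5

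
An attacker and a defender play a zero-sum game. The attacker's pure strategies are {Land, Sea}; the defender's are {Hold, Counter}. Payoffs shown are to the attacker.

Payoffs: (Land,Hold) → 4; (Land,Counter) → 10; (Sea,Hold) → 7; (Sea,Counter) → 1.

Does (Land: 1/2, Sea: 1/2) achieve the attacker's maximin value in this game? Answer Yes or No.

Against Hold this mix gives (1/2)·4 + (1/2)·7 = 11/2.
Against Counter this mix gives (1/2)·10 + (1/2)·1 = 11/2.
All of the defender's active replies (Hold, Counter) yield 11/2, and no column does worse for the attacker. The mix makes the defender indifferent and guarantees 11/2, so it is optimal.

Yes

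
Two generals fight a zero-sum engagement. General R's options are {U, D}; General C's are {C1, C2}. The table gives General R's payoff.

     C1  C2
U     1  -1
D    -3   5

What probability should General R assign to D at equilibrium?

Row minima: U → -1, D → -3; maximin = -1.
Column maxima: C1 → 1, C2 → 5; minimax = 1.
-1 ≠ 1, so there is no saddle point; optimal play is mixed.
Let General R play U with probability p. Expected payoff against C1: 1p + (-3)(1−p) = 4p − 3; against C2: (-1)p + 5(1−p) = −6p + 5.
Setting these equal: 4p − 3 = −6p + 5 ⇒ 10p = 8 ⇒ p = 4/5, and the value is (4)·(4/5) − 3 = 1/5.
For General C: with q = P(C1), equating U's and D's payoffs gives 2q − 1 = −8q + 5 ⇒ q = 3/5.

1/5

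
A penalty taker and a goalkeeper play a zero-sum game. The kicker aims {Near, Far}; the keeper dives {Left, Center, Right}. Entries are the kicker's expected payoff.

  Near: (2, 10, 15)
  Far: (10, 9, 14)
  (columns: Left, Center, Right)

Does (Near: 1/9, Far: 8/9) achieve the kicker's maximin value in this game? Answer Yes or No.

Against Left this mix gives (1/9)·2 + (8/9)·10 = 82/9.
Against Center this mix gives (1/9)·10 + (8/9)·9 = 82/9.
Against Right this mix gives (1/9)·15 + (8/9)·14 = 127/9.
All of the keeper's active replies (Left, Center) yield 82/9, and no column does worse for the kicker. The mix makes the keeper indifferent and guarantees 82/9, so it is optimal.

Yes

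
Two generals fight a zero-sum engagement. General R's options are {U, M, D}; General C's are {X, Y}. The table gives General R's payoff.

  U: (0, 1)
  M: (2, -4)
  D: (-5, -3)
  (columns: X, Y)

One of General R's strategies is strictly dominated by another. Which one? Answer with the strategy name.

U gives a strictly higher payoff than D against every column: 0 > -5, 1 > -3.
So D is strictly dominated and General R never plays it.

D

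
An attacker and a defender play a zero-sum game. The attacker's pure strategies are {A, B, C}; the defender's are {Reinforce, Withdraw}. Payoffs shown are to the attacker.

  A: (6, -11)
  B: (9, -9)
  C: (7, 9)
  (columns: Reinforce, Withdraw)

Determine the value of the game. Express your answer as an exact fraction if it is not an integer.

36/5

Row minima: A → -11, B → -9, C → 7; maximin = 7.
Column maxima: Reinforce → 9, Withdraw → 9; minimax = 9.
7 ≠ 9, so there is no saddle point; optimal play is mixed.
A is strictly dominated by B, so the attacker never plays it.
On the remaining 2×2 (B, C vs Reinforce, Withdraw):
Let the attacker play B with probability p. Expected payoff against Reinforce: 9p + 7(1−p) = 2p + 7; against Withdraw: (-9)p + 9(1−p) = −18p + 9.
Setting these equal: 2p + 7 = −18p + 9 ⇒ 20p = 2 ⇒ p = 1/10, and the value is (2)·(1/10) + 7 = 36/5.
For the defender: with q = P(Reinforce), equating B's and C's payoffs gives 18q − 9 = −2q + 9 ⇒ q = 9/10.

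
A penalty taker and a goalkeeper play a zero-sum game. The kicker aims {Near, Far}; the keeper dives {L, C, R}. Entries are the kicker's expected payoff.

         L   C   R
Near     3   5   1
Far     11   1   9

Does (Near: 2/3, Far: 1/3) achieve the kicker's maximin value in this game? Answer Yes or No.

Yes

Against L this mix gives (2/3)·3 + (1/3)·11 = 17/3.
Against C this mix gives (2/3)·5 + (1/3)·1 = 11/3.
Against R this mix gives (2/3)·1 + (1/3)·9 = 11/3.
All of the keeper's active replies (C, R) yield 11/3, and no column does worse for the kicker. The mix makes the keeper indifferent and guarantees 11/3, so it is optimal.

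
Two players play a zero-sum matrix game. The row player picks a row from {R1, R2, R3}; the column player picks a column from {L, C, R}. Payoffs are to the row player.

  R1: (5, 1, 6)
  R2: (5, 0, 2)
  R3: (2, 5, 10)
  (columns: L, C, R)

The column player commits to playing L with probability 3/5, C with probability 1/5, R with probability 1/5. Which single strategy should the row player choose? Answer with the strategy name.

R1

Expected payoff of R1: (3/5)·5 + (1/5)·1 + (1/5)·6 = 22/5.
Expected payoff of R2: (3/5)·5 + (1/5)·0 + (1/5)·2 = 17/5.
Expected payoff of R3: (3/5)·2 + (1/5)·5 + (1/5)·10 = 21/5.
The largest is 22/5, so the row player's best response is R1.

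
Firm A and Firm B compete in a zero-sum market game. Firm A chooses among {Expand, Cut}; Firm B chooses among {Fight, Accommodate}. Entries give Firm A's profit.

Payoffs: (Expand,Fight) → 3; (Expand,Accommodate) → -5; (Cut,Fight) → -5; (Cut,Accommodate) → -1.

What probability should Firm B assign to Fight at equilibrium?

1/3

Row minima: Expand → -5, Cut → -5; maximin = -5.
Column maxima: Fight → 3, Accommodate → -1; minimax = -1.
-5 ≠ -1, so there is no saddle point; optimal play is mixed.
Let Firm A play Expand with probability p. Expected payoff against Fight: 3p + (-5)(1−p) = 8p − 5; against Accommodate: (-5)p + (-1)(1−p) = −4p − 1.
Setting these equal: 8p − 5 = −4p − 1 ⇒ 12p = 4 ⇒ p = 1/3, and the value is (8)·(1/3) − 5 = -7/3.
For Firm B: with q = P(Fight), equating Expand's and Cut's payoffs gives 8q − 5 = −4q − 1 ⇒ q = 1/3.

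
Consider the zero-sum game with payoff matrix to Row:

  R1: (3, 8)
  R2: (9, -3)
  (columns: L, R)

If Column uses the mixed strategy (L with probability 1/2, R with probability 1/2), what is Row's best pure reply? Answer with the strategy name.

R1

Expected payoff of R1: (1/2)·3 + (1/2)·8 = 11/2.
Expected payoff of R2: (1/2)·9 + (1/2)·(-3) = 3.
The largest is 11/2, so Row's best response is R1.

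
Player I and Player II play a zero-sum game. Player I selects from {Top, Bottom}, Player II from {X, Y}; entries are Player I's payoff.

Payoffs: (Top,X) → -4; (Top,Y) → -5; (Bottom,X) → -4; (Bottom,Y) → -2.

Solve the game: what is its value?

-4

Row minima: Top → -5, Bottom → -4; maximin = -4.
Column maxima: X → -4, Y → -2; minimax = -4.
Since maximin = minimax = -4, there is a saddle point and the value is -4.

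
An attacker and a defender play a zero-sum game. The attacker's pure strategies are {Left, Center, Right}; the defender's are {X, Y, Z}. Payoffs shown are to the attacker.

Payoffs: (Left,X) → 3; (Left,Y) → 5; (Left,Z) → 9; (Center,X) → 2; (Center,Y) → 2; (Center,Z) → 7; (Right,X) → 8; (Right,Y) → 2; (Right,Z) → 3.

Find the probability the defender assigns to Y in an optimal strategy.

Row minima: Left → 3, Center → 2, Right → 2; maximin = 3.
Column maxima: X → 8, Y → 5, Z → 9; minimax = 5.
3 ≠ 5, so there is no saddle point; optimal play is mixed.
Center is strictly dominated by Left, so the attacker never plays it.
Z is strictly dominated by Y (it gives the attacker strictly more in every row), so the defender never plays it.
On the remaining 2×2 (Left, Right vs X, Y):
Let the attacker play Left with probability p. Expected payoff against X: 3p + 8(1−p) = −5p + 8; against Y: 5p + 2(1−p) = 3p + 2.
Setting these equal: −5p + 8 = 3p + 2 ⇒ −8p = -6 ⇒ p = 3/4, and the value is (-5)·(3/4) + 8 = 17/4.
For the defender: with q = P(X), equating Left's and Right's payoffs gives −2q + 5 = 6q + 2 ⇒ q = 3/8.

5/8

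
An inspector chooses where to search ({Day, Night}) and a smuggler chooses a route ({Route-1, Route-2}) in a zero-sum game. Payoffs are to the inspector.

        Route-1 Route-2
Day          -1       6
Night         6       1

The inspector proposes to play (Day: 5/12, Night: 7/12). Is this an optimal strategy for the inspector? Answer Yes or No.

Against Route-1 this mix gives (5/12)·(-1) + (7/12)·6 = 37/12.
Against Route-2 this mix gives (5/12)·6 + (7/12)·1 = 37/12.
All of the smuggler's active replies (Route-1, Route-2) yield 37/12, and no column does worse for the inspector. The mix makes the smuggler indifferent and guarantees 37/12, so it is optimal.

Yes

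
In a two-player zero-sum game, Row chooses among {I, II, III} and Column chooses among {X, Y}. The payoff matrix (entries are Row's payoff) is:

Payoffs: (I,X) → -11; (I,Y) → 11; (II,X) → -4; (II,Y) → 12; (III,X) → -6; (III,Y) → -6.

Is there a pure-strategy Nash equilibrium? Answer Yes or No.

Yes

Row minima: I → -11, II → -4, III → -6; maximin = -4.
Column maxima: X → -4, Y → 12; minimax = -4.
maximin = minimax = -4, so a saddle point exists.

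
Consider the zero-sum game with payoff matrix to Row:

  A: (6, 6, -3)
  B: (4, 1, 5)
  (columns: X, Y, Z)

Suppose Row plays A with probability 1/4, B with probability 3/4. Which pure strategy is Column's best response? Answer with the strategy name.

If Column plays X, Row's expected payoff is (1/4)·6 + (3/4)·4 = 9/2.
If Column plays Y, Row's expected payoff is (1/4)·6 + (3/4)·1 = 9/4.
If Column plays Z, Row's expected payoff is (1/4)·(-3) + (3/4)·5 = 3.
Column minimizes Row's payoff; the smallest is 9/4, so the best response is Y.

Y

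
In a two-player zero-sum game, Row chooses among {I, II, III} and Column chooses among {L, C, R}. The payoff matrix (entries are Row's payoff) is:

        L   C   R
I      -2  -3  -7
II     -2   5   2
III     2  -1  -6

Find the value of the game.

-2/3

Row minima: I → -7, II → -2, III → -6; maximin = -2.
Column maxima: L → 2, C → 5, R → 2; minimax = 2.
-2 ≠ 2, so there is no saddle point; optimal play is mixed.
I is strictly dominated by III, so Row never plays it.
C is strictly dominated by R (it gives Row strictly more in every row), so Column never plays it.
On the remaining 2×2 (II, III vs L, R):
Let Row play II with probability p. Expected payoff against L: (-2)p + 2(1−p) = −4p + 2; against R: 2p + (-6)(1−p) = 8p − 6.
Setting these equal: −4p + 2 = 8p − 6 ⇒ −12p = -8 ⇒ p = 2/3, and the value is (-4)·(2/3) + 2 = -2/3.
For Column: with q = P(L), equating II's and III's payoffs gives −4q + 2 = 8q − 6 ⇒ q = 2/3.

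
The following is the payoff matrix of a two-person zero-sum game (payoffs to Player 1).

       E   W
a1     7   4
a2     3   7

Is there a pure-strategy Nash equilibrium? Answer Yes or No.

Row minima: a1 → 4, a2 → 3; maximin = 4.
Column maxima: E → 7, W → 7; minimax = 7.
4 ≠ 7, so no pure-strategy equilibrium exists.

No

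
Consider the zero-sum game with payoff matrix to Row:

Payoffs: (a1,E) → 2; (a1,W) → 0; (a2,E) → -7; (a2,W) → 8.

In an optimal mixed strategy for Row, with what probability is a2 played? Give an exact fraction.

Row minima: a1 → 0, a2 → -7; maximin = 0.
Column maxima: E → 2, W → 8; minimax = 2.
0 ≠ 2, so there is no saddle point; optimal play is mixed.
Let Row play a1 with probability p. Expected payoff against E: 2p + (-7)(1−p) = 9p − 7; against W: 0p + 8(1−p) = −8p + 8.
Setting these equal: 9p − 7 = −8p + 8 ⇒ 17p = 15 ⇒ p = 15/17, and the value is (9)·(15/17) − 7 = 16/17.
For Column: with q = P(E), equating a1's and a2's payoffs gives 2q = −15q + 8 ⇒ q = 8/17.

2/17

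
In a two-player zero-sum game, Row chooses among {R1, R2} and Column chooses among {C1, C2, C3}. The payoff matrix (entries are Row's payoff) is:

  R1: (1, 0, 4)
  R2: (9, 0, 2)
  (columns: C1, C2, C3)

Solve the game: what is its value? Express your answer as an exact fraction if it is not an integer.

Row minima: R1 → 0, R2 → 0; maximin = 0.
Column maxima: C1 → 9, C2 → 0, C3 → 4; minimax = 0.
Since maximin = minimax = 0, there is a saddle point and the value is 0.

0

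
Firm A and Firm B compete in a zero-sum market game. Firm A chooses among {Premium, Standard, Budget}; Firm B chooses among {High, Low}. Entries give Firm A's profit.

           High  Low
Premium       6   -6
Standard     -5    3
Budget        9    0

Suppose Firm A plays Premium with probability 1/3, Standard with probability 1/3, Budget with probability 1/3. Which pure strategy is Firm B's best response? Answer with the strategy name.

Low

If Firm B plays High, Firm A's expected payoff is (1/3)·6 + (1/3)·(-5) + (1/3)·9 = 10/3.
If Firm B plays Low, Firm A's expected payoff is (1/3)·(-6) + (1/3)·3 + (1/3)·0 = -1.
Firm B minimizes Firm A's payoff; the smallest is -1, so the best response is Low.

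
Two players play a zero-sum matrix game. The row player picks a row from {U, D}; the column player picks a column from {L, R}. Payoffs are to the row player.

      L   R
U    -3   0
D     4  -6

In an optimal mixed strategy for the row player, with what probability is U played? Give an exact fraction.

10/13

Row minima: U → -3, D → -6; maximin = -3.
Column maxima: L → 4, R → 0; minimax = 0.
-3 ≠ 0, so there is no saddle point; optimal play is mixed.
Let the row player play U with probability p. Expected payoff against L: (-3)p + 4(1−p) = −7p + 4; against R: 0p + (-6)(1−p) = 6p − 6.
Setting these equal: −7p + 4 = 6p − 6 ⇒ −13p = -10 ⇒ p = 10/13, and the value is (-7)·(10/13) + 4 = -18/13.
For the column player: with q = P(L), equating U's and D's payoffs gives −3q = 10q − 6 ⇒ q = 6/13.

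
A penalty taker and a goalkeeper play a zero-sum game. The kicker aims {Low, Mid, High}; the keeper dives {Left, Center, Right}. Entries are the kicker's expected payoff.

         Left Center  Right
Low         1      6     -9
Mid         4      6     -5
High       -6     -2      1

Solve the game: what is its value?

-13/8

Row minima: Low → -9, Mid → -5, High → -6; maximin = -5.
Column maxima: Left → 4, Center → 6, Right → 1; minimax = 1.
-5 ≠ 1, so there is no saddle point; optimal play is mixed.
Center is strictly dominated by Left (it gives the kicker strictly more in every row), so the keeper never plays it.
With Center eliminated, Low is strictly dominated by Mid (Mid gives the kicker strictly more in every remaining column), so the kicker never plays it.
On the remaining 2×2 (Mid, High vs Left, Right):
Let the kicker play Mid with probability p. Expected payoff against Left: 4p + (-6)(1−p) = 10p − 6; against Right: (-5)p + 1(1−p) = −6p + 1.
Setting these equal: 10p − 6 = −6p + 1 ⇒ 16p = 7 ⇒ p = 7/16, and the value is (10)·(7/16) − 6 = -13/8.
For the keeper: with q = P(Left), equating Mid's and High's payoffs gives 9q − 5 = −7q + 1 ⇒ q = 3/8.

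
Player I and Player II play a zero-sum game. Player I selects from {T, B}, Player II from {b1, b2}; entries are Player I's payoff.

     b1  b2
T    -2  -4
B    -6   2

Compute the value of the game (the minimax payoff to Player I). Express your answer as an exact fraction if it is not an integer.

-14/5

Row minima: T → -4, B → -6; maximin = -4.
Column maxima: b1 → -2, b2 → 2; minimax = -2.
-4 ≠ -2, so there is no saddle point; optimal play is mixed.
Let Player I play T with probability p. Expected payoff against b1: (-2)p + (-6)(1−p) = 4p − 6; against b2: (-4)p + 2(1−p) = −6p + 2.
Setting these equal: 4p − 6 = −6p + 2 ⇒ 10p = 8 ⇒ p = 4/5, and the value is (4)·(4/5) − 6 = -14/5.
For Player II: with q = P(b1), equating T's and B's payoffs gives 2q − 4 = −8q + 2 ⇒ q = 3/5.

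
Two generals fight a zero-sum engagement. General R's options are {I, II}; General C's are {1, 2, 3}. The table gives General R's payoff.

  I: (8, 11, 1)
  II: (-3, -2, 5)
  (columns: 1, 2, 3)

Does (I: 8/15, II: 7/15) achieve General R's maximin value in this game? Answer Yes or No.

Against 1 this mix gives (8/15)·8 + (7/15)·(-3) = 43/15.
Against 2 this mix gives (8/15)·11 + (7/15)·(-2) = 74/15.
Against 3 this mix gives (8/15)·1 + (7/15)·5 = 43/15.
All of General C's active replies (1, 3) yield 43/15, and no column does worse for General R. The mix makes General C indifferent and guarantees 43/15, so it is optimal.

Yes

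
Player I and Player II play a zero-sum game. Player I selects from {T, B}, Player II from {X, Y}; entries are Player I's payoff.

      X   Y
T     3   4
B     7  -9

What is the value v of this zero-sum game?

55/17

Row minima: T → 3, B → -9; maximin = 3.
Column maxima: X → 7, Y → 4; minimax = 4.
3 ≠ 4, so there is no saddle point; optimal play is mixed.
Let Player I play T with probability p. Expected payoff against X: 3p + 7(1−p) = −4p + 7; against Y: 4p + (-9)(1−p) = 13p − 9.
Setting these equal: −4p + 7 = 13p − 9 ⇒ −17p = -16 ⇒ p = 16/17, and the value is (-4)·(16/17) + 7 = 55/17.
For Player II: with q = P(X), equating T's and B's payoffs gives −q + 4 = 16q − 9 ⇒ q = 13/17.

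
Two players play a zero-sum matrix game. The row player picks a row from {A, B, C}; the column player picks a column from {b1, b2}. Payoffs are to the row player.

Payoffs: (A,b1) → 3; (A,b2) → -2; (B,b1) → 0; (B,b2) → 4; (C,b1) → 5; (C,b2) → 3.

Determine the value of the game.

10/3

Row minima: A → -2, B → 0, C → 3; maximin = 3.
Column maxima: b1 → 5, b2 → 4; minimax = 4.
3 ≠ 4, so there is no saddle point; optimal play is mixed.
A is strictly dominated by C, so the row player never plays it.
On the remaining 2×2 (B, C vs b1, b2):
Let the row player play B with probability p. Expected payoff against b1: 0p + 5(1−p) = −5p + 5; against b2: 4p + 3(1−p) = p + 3.
Setting these equal: −5p + 5 = p + 3 ⇒ −6p = -2 ⇒ p = 1/3, and the value is (-5)·(1/3) + 5 = 10/3.
For the column player: with q = P(b1), equating B's and C's payoffs gives −4q + 4 = 2q + 3 ⇒ q = 1/6.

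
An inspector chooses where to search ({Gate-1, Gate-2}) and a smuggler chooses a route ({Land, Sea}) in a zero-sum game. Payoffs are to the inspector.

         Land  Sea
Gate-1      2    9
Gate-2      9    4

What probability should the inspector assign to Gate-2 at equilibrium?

Row minima: Gate-1 → 2, Gate-2 → 4; maximin = 4.
Column maxima: Land → 9, Sea → 9; minimax = 9.
4 ≠ 9, so there is no saddle point; optimal play is mixed.
Let the inspector play Gate-1 with probability p. Expected payoff against Land: 2p + 9(1−p) = −7p + 9; against Sea: 9p + 4(1−p) = 5p + 4.
Setting these equal: −7p + 9 = 5p + 4 ⇒ −12p = -5 ⇒ p = 5/12, and the value is (-7)·(5/12) + 9 = 73/12.
For the smuggler: with q = P(Land), equating Gate-1's and Gate-2's payoffs gives −7q + 9 = 5q + 4 ⇒ q = 5/12.

7/12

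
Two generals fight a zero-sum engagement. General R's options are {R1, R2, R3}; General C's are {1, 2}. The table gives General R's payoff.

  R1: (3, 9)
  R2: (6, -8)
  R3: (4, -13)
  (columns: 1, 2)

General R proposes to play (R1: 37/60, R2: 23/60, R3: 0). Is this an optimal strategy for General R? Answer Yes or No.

No

Against 1 this mix gives (37/60)·3 + (23/60)·6 = 83/20.
Against 2 this mix gives (37/60)·9 + (23/60)·(-8) = 149/60.
General C will play 2, holding General R to 149/60. Shifting weight toward the row that does better against 2 would raise this floor (the equalizing mix achieves 39/10 against both 2 and 1), so the proposed strategy is not optimal.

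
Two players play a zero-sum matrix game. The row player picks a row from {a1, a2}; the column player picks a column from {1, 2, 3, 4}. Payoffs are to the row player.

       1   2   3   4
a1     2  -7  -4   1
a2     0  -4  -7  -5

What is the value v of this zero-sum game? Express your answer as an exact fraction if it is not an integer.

-11/2

Row minima: a1 → -7, a2 → -7; maximin = -7.
Column maxima: 1 → 2, 2 → -4, 3 → -4, 4 → 1; minimax = -4.
-7 ≠ -4, so there is no saddle point; optimal play is mixed.
1 is strictly dominated by 2 (it gives the row player strictly more in every row), so the column player never plays it.
4 is strictly dominated by 3 (it gives the row player strictly more in every row), so the column player never plays it.
On the remaining 2×2 (a1, a2 vs 2, 3):
Let the row player play a1 with probability p. Expected payoff against 2: (-7)p + (-4)(1−p) = −3p − 4; against 3: (-4)p + (-7)(1−p) = 3p − 7.
Setting these equal: −3p − 4 = 3p − 7 ⇒ −6p = -3 ⇒ p = 1/2, and the value is (-3)·(1/2) − 4 = -11/2.
For the column player: with q = P(2), equating a1's and a2's payoffs gives −3q − 4 = 3q − 7 ⇒ q = 1/2.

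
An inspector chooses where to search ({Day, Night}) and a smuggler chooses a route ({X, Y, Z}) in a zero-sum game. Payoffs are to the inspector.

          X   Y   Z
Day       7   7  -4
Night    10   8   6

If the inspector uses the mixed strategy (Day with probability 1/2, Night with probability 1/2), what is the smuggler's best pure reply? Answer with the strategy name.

Z

If the smuggler plays X, the inspector's expected payoff is (1/2)·7 + (1/2)·10 = 17/2.
If the smuggler plays Y, the inspector's expected payoff is (1/2)·7 + (1/2)·8 = 15/2.
If the smuggler plays Z, the inspector's expected payoff is (1/2)·(-4) + (1/2)·6 = 1.
The smuggler minimizes the inspector's payoff; the smallest is 1, so the best response is Z.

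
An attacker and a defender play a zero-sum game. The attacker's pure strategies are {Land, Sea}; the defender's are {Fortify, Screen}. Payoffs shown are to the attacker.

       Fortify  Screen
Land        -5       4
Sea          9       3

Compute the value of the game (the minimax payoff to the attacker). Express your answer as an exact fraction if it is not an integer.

Row minima: Land → -5, Sea → 3; maximin = 3.
Column maxima: Fortify → 9, Screen → 4; minimax = 4.
3 ≠ 4, so there is no saddle point; optimal play is mixed.
Let the attacker play Land with probability p. Expected payoff against Fortify: (-5)p + 9(1−p) = −14p + 9; against Screen: 4p + 3(1−p) = p + 3.
Setting these equal: −14p + 9 = p + 3 ⇒ −15p = -6 ⇒ p = 2/5, and the value is (-14)·(2/5) + 9 = 17/5.
For the defender: with q = P(Fortify), equating Land's and Sea's payoffs gives −9q + 4 = 6q + 3 ⇒ q = 1/15.

17/5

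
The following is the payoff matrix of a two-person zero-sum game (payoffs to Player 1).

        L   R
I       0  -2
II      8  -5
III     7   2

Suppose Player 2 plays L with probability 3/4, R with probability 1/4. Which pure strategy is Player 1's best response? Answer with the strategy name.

III

Expected payoff of I: (3/4)·0 + (1/4)·(-2) = -1/2.
Expected payoff of II: (3/4)·8 + (1/4)·(-5) = 19/4.
Expected payoff of III: (3/4)·7 + (1/4)·2 = 23/4.
The largest is 23/4, so Player 1's best response is III.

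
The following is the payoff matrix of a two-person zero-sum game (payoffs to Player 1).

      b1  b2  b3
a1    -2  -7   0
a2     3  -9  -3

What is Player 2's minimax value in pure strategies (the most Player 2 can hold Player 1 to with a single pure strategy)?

Column maxima: b1 → 3, b2 → -7, b3 → 0.
The smallest of these is -7.

-7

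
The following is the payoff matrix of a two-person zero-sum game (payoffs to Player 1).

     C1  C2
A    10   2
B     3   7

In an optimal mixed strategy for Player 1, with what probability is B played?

2/3

Row minima: A → 2, B → 3; maximin = 3.
Column maxima: C1 → 10, C2 → 7; minimax = 7.
3 ≠ 7, so there is no saddle point; optimal play is mixed.
Let Player 1 play A with probability p. Expected payoff against C1: 10p + 3(1−p) = 7p + 3; against C2: 2p + 7(1−p) = −5p + 7.
Setting these equal: 7p + 3 = −5p + 7 ⇒ 12p = 4 ⇒ p = 1/3, and the value is (7)·(1/3) + 3 = 16/3.
For Player 2: with q = P(C1), equating A's and B's payoffs gives 8q + 2 = −4q + 7 ⇒ q = 5/12.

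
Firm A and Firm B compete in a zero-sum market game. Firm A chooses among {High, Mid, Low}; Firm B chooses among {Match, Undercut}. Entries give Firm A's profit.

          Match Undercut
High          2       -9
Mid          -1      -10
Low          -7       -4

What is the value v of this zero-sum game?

-71/14

Row minima: High → -9, Mid → -10, Low → -7; maximin = -7.
Column maxima: Match → 2, Undercut → -4; minimax = -4.
-7 ≠ -4, so there is no saddle point; optimal play is mixed.
Mid is strictly dominated by High, so Firm A never plays it.
On the remaining 2×2 (High, Low vs Match, Undercut):
Let Firm A play High with probability p. Expected payoff against Match: 2p + (-7)(1−p) = 9p − 7; against Undercut: (-9)p + (-4)(1−p) = −5p − 4.
Setting these equal: 9p − 7 = −5p − 4 ⇒ 14p = 3 ⇒ p = 3/14, and the value is (9)·(3/14) − 7 = -71/14.
For Firm B: with q = P(Match), equating High's and Low's payoffs gives 11q − 9 = −3q − 4 ⇒ q = 5/14.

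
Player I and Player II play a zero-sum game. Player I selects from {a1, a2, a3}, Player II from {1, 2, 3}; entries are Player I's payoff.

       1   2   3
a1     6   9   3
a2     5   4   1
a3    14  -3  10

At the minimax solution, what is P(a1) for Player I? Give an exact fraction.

Row minima: a1 → 3, a2 → 1, a3 → -3; maximin = 3.
Column maxima: 1 → 14, 2 → 9, 3 → 10; minimax = 9.
3 ≠ 9, so there is no saddle point; optimal play is mixed.
a2 is strictly dominated by a1, so Player I never plays it.
1 is strictly dominated by 3 (it gives Player I strictly more in every row), so Player II never plays it.
On the remaining 2×2 (a1, a3 vs 2, 3):
Let Player I play a1 with probability p. Expected payoff against 2: 9p + (-3)(1−p) = 12p − 3; against 3: 3p + 10(1−p) = −7p + 10.
Setting these equal: 12p − 3 = −7p + 10 ⇒ 19p = 13 ⇒ p = 13/19, and the value is (12)·(13/19) − 3 = 99/19.
For Player II: with q = P(2), equating a1's and a3's payoffs gives 6q + 3 = −13q + 10 ⇒ q = 7/19.

13/19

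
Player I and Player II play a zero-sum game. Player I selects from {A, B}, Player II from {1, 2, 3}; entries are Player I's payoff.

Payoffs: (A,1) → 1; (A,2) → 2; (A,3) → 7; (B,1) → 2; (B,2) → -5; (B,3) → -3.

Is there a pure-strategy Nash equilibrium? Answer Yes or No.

Row minima: A → 1, B → -5; maximin = 1.
Column maxima: 1 → 2, 2 → 2, 3 → 7; minimax = 2.
1 ≠ 2, so no pure-strategy equilibrium exists.

No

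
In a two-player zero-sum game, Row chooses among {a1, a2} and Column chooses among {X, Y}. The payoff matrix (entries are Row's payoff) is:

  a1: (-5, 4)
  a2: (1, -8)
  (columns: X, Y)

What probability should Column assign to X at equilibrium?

Row minima: a1 → -5, a2 → -8; maximin = -5.
Column maxima: X → 1, Y → 4; minimax = 1.
-5 ≠ 1, so there is no saddle point; optimal play is mixed.
Let Row play a1 with probability p. Expected payoff against X: (-5)p + 1(1−p) = −6p + 1; against Y: 4p + (-8)(1−p) = 12p − 8.
Setting these equal: −6p + 1 = 12p − 8 ⇒ −18p = -9 ⇒ p = 1/2, and the value is (-6)·(1/2) + 1 = -2.
For Column: with q = P(X), equating a1's and a2's payoffs gives −9q + 4 = 9q − 8 ⇒ q = 2/3.

2/3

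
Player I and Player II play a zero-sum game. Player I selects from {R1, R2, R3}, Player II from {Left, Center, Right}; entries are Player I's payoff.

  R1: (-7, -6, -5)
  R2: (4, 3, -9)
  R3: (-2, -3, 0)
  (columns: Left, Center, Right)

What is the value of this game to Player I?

-9/5

Row minima: R1 → -7, R2 → -9, R3 → -3; maximin = -3.
Column maxima: Left → 4, Center → 3, Right → 0; minimax = 0.
-3 ≠ 0, so there is no saddle point; optimal play is mixed.
R1 is strictly dominated by R3, so Player I never plays it.
With R1 eliminated, Left is strictly dominated by Center (it gives Player I strictly more in every remaining row), so Player II never plays it.
On the remaining 2×2 (R2, R3 vs Center, Right):
Let Player I play R2 with probability p. Expected payoff against Center: 3p + (-3)(1−p) = 6p − 3; against Right: (-9)p + 0(1−p) = −9p.
Setting these equal: 6p − 3 = −9p ⇒ 15p = 3 ⇒ p = 1/5, and the value is (6)·(1/5) − 3 = -9/5.
For Player II: with q = P(Center), equating R2's and R3's payoffs gives 12q − 9 = −3q ⇒ q = 3/5.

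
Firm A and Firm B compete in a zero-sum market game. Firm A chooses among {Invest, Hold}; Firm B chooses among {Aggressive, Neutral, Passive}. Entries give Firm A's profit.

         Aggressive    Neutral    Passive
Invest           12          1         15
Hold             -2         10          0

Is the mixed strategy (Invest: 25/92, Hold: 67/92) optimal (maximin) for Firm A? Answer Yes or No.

Against Aggressive this mix gives (25/92)·12 + (67/92)·(-2) = 83/46.
Against Neutral this mix gives (25/92)·1 + (67/92)·10 = 695/92.
Against Passive this mix gives (25/92)·15 + (67/92)·0 = 375/92.
Firm B will play Aggressive, holding Firm A to 83/46. Shifting weight toward the row that does better against Aggressive would raise this floor (the equalizing mix achieves 122/23 against both Aggressive and Neutral), so the proposed strategy is not optimal.

No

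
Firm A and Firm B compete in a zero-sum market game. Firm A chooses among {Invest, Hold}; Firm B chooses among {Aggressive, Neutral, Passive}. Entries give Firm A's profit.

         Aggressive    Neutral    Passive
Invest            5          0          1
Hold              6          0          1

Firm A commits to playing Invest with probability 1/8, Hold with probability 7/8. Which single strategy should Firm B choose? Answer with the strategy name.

Neutral

If Firm B plays Aggressive, Firm A's expected payoff is (1/8)·5 + (7/8)·6 = 47/8.
If Firm B plays Neutral, Firm A's expected payoff is (1/8)·0 + (7/8)·0 = 0.
If Firm B plays Passive, Firm A's expected payoff is (1/8)·1 + (7/8)·1 = 1.
Firm B minimizes Firm A's payoff; the smallest is 0, so the best response is Neutral.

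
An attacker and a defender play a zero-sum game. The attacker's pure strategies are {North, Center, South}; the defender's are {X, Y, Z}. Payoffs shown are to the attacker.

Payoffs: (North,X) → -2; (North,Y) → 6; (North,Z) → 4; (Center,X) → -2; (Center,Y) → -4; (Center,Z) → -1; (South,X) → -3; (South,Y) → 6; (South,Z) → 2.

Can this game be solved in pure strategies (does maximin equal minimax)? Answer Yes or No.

Row minima: North → -2, Center → -4, South → -3; maximin = -2.
Column maxima: X → -2, Y → 6, Z → 4; minimax = -2.
maximin = minimax = -2, so a saddle point exists.

Yes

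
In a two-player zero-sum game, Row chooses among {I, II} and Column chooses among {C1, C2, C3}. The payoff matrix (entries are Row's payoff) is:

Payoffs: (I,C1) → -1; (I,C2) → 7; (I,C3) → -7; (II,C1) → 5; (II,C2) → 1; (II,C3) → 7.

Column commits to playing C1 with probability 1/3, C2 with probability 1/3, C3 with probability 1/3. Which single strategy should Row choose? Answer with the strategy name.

II

Expected payoff of I: (1/3)·(-1) + (1/3)·7 + (1/3)·(-7) = -1/3.
Expected payoff of II: (1/3)·5 + (1/3)·1 + (1/3)·7 = 13/3.
The largest is 13/3, so Row's best response is II.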